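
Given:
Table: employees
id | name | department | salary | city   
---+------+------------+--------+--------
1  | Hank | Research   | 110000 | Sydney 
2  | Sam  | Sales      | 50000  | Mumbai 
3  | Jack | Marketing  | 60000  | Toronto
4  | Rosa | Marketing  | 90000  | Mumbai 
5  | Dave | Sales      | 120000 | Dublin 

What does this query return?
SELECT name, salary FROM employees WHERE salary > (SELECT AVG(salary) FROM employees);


Subquery: AVG(salary) = 86000.0
Filtering: salary > 86000.0
  Hank (110000) -> MATCH
  Rosa (90000) -> MATCH
  Dave (120000) -> MATCH


3 rows:
Hank, 110000
Rosa, 90000
Dave, 120000


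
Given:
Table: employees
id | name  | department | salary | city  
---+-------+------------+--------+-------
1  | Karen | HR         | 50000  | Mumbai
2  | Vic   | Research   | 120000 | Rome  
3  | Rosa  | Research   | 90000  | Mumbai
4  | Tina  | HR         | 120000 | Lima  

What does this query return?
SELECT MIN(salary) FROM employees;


Salaries: 50000, 120000, 90000, 120000
MIN = 50000

50000


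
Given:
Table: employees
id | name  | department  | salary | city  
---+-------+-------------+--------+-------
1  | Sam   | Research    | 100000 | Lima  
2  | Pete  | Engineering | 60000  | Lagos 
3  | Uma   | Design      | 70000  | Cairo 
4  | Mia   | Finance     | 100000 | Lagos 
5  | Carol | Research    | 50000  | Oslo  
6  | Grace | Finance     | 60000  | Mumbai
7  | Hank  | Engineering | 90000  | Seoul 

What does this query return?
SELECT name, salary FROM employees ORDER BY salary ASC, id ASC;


Sorting by salary ASC, then id ASC for ties

7 rows:
Carol, 50000
Pete, 60000
Grace, 60000
Uma, 70000
Hank, 90000
Sam, 100000
Mia, 100000


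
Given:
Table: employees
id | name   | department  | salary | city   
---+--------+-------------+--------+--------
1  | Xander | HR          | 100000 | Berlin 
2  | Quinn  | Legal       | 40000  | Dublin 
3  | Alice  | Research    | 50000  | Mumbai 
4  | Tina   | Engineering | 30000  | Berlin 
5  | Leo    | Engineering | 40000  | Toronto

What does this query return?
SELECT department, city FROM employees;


Projecting columns: department, city

5 rows:
HR, Berlin
Legal, Dublin
Research, Mumbai
Engineering, Berlin
Engineering, Toronto


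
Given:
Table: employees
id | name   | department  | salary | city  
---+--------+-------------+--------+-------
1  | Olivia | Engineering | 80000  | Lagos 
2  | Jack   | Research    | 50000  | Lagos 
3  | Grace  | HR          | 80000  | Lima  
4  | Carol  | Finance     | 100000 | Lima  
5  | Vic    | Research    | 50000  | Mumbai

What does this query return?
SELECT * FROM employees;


SELECT * returns all 5 rows with all columns

5 rows:
1, Olivia, Engineering, 80000, Lagos
2, Jack, Research, 50000, Lagos
3, Grace, HR, 80000, Lima
4, Carol, Finance, 100000, Lima
5, Vic, Research, 50000, Mumbai


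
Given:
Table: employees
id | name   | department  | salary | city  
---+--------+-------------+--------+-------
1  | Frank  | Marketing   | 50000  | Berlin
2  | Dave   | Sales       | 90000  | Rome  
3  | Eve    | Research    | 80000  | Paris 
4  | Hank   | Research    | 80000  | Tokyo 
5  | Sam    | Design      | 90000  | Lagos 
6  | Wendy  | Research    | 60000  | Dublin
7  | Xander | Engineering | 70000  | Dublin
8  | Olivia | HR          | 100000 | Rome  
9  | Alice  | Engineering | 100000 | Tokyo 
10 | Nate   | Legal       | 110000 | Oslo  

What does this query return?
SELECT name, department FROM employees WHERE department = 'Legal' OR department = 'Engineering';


Filtering: department = 'Legal' OR 'Engineering'
Matching: 3 rows

3 rows:
Xander, Engineering
Alice, Engineering
Nate, Legal


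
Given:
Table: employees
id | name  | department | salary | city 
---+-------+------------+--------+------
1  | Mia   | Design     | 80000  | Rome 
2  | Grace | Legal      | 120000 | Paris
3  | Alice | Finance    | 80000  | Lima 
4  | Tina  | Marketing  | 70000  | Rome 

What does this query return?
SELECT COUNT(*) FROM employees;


COUNT(*) counts all rows

4


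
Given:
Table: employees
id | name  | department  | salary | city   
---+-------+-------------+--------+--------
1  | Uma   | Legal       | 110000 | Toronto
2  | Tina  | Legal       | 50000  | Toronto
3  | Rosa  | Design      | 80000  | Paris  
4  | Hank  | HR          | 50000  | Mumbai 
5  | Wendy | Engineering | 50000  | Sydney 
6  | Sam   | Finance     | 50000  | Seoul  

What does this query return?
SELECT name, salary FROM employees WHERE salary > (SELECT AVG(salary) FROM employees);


Subquery: AVG(salary) = 65000.0
Filtering: salary > 65000.0
  Uma (110000) -> MATCH
  Rosa (80000) -> MATCH


2 rows:
Uma, 110000
Rosa, 80000


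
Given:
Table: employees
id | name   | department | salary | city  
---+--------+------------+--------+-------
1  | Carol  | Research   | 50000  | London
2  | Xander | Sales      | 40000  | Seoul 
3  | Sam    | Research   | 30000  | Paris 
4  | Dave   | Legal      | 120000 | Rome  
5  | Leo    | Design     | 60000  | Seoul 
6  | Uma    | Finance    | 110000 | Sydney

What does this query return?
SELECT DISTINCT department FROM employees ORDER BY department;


All 'department' values (row order): Research, Sales, Research, Legal, Design, Finance
Removing duplicates leaves 5 unique value(s).

5 values:
Design
Finance
Legal
Research
Sales


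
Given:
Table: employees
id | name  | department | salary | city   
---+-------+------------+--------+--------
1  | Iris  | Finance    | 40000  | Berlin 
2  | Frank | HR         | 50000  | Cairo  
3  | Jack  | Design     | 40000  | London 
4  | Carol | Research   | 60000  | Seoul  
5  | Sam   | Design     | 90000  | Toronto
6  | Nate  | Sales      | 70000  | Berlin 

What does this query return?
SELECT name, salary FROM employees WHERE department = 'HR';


Filtering: department = 'HR'
Matching rows: 1

1 rows:
Frank, 50000


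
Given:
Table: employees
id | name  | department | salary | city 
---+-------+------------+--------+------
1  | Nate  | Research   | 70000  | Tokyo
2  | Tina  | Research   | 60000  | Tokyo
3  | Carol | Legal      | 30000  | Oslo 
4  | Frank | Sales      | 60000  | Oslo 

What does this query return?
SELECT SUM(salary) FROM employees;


SUM(salary) = 70000 + 60000 + 30000 + 60000 = 220000

220000


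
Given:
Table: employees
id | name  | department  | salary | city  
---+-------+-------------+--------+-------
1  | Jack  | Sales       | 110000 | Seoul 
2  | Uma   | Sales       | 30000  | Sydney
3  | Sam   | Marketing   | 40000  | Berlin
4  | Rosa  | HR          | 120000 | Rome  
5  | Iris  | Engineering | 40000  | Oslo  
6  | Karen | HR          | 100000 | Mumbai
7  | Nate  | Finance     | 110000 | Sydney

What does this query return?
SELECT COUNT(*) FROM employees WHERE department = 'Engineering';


Counting rows where department = 'Engineering'
  Iris -> MATCH


1


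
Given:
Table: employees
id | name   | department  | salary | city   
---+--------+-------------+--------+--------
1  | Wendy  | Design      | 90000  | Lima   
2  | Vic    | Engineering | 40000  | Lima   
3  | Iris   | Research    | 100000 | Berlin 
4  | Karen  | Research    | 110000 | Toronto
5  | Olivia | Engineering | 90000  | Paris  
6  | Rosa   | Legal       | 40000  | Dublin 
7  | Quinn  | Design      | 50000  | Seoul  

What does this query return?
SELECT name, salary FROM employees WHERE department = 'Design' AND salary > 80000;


Filtering: department = 'Design' AND salary > 80000
Matching: 1 rows

1 rows:
Wendy, 90000


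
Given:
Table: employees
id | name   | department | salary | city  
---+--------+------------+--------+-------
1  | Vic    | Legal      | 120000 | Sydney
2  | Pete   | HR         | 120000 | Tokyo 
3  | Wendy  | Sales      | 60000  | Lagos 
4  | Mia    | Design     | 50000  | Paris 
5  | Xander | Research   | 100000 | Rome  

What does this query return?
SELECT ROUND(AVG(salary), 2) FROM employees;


SUM(salary) = 450000
COUNT = 5
ROUND(AVG, 2) = ROUND(450000 / 5, 2) = 90000.0

90000.0


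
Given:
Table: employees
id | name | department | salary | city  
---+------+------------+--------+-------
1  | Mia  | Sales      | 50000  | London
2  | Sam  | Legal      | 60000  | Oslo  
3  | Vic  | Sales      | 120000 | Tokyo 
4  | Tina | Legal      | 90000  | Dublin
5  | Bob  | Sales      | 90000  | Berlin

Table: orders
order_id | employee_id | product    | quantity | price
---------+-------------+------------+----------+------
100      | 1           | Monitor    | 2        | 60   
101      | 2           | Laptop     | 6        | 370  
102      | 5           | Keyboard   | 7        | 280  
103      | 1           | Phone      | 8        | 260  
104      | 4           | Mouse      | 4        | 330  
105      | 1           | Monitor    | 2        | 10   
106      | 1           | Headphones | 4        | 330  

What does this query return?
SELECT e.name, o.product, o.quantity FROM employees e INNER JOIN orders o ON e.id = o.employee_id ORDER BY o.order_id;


Joining employees.id = orders.employee_id:
  employee Mia (id=1) -> order Monitor
  employee Sam (id=2) -> order Laptop
  employee Bob (id=5) -> order Keyboard
  employee Mia (id=1) -> order Phone
  employee Tina (id=4) -> order Mouse
  employee Mia (id=1) -> order Monitor
  employee Mia (id=1) -> order Headphones


7 rows:
Mia, Monitor, 2
Sam, Laptop, 6
Bob, Keyboard, 7
Mia, Phone, 8
Tina, Mouse, 4
Mia, Monitor, 2
Mia, Headphones, 4


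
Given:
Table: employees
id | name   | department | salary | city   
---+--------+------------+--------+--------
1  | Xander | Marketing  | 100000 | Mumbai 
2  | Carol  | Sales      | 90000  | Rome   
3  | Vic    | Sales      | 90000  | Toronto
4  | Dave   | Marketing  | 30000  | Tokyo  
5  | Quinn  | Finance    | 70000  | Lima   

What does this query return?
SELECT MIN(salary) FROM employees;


Salaries: 100000, 90000, 90000, 30000, 70000
MIN = 30000

30000


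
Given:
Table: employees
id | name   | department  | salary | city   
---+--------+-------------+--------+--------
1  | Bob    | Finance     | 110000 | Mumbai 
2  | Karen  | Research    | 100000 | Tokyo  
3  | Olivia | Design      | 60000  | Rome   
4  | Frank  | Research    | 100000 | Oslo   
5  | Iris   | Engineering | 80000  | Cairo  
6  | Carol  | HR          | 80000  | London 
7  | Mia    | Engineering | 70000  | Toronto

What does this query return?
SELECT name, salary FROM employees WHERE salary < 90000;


Filtering: salary < 90000
Matching: 4 rows

4 rows:
Olivia, 60000
Iris, 80000
Carol, 80000
Mia, 70000


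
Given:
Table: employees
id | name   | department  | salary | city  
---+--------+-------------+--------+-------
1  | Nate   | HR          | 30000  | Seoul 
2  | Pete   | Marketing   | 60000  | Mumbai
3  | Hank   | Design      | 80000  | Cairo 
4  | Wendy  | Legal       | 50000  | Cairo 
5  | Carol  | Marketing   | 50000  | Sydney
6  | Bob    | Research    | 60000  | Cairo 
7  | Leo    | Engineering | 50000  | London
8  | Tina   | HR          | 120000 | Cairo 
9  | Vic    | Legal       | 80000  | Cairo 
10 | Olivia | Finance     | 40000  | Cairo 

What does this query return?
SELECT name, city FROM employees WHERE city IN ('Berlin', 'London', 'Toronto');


Filtering: city IN ('Berlin', 'London', 'Toronto')
Matching: 1 rows

1 rows:
Leo, London


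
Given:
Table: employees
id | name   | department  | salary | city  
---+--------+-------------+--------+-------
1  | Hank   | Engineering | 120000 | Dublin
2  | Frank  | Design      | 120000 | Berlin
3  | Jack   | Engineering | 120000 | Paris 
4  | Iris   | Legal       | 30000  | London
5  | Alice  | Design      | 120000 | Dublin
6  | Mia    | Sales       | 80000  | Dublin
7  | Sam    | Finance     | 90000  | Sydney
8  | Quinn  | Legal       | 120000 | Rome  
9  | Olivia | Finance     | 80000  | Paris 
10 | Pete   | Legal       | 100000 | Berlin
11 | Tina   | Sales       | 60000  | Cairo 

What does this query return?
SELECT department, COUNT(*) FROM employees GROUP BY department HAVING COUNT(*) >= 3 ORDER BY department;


Groups with count >= 3:
  Legal: 3 -> PASS
  Design: 2 -> filtered out
  Engineering: 2 -> filtered out
  Finance: 2 -> filtered out
  Sales: 2 -> filtered out


1 groups:
Legal, 3


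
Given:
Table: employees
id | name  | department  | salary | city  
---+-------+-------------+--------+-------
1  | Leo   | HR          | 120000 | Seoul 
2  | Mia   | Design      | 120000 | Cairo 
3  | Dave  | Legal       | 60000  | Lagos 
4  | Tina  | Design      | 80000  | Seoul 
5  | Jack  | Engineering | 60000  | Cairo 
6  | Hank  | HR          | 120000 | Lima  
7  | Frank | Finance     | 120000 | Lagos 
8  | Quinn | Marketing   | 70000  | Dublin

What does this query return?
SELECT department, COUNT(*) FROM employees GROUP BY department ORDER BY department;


Assigning each row to its department group:
  Leo -> HR
  Mia -> Design
  Dave -> Legal
  Tina -> Design
  Jack -> Engineering
  Hank -> HR
  Frank -> Finance
  Quinn -> Marketing


6 groups:
Design, 2
Engineering, 1
Finance, 1
HR, 2
Legal, 1
Marketing, 1


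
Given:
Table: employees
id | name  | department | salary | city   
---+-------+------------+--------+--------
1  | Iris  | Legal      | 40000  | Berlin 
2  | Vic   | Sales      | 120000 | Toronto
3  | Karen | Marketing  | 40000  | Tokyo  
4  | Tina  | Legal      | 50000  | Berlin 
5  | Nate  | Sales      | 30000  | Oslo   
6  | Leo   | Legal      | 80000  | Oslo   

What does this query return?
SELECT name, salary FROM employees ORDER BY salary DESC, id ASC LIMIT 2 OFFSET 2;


Sort by salary DESC (id ASC tiebreak), then skip 2 and take 2
Rows 3 through 4

2 rows:
Tina, 50000
Iris, 40000


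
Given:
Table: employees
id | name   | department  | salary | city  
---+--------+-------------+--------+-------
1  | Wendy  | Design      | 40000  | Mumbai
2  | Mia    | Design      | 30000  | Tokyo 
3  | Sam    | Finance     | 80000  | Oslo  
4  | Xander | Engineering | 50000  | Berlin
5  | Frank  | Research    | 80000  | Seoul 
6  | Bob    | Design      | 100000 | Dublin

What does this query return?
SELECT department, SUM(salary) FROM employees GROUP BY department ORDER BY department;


Summing salary within each department:
  Design: 40000 + 30000 + 100000 = 170000
  Engineering: 50000 = 50000
  Finance: 80000 = 80000
  Research: 80000 = 80000


4 groups:
Design, 170000
Engineering, 50000
Finance, 80000
Research, 80000


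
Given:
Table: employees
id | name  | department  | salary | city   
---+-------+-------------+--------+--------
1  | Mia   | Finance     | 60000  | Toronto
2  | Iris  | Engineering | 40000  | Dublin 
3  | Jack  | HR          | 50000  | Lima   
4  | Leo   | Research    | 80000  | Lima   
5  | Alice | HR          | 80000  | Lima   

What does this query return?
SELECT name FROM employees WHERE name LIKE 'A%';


LIKE 'A%' matches names starting with 'A'
Matching: 1

1 rows:
Alice


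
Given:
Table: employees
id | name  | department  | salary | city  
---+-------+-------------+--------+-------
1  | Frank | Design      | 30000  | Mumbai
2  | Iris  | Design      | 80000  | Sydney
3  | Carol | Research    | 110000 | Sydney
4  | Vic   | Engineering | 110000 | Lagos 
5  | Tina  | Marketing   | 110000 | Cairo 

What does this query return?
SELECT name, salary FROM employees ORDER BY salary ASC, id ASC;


Sorting by salary ASC, then id ASC for ties

5 rows:
Frank, 30000
Iris, 80000
Carol, 110000
Vic, 110000
Tina, 110000


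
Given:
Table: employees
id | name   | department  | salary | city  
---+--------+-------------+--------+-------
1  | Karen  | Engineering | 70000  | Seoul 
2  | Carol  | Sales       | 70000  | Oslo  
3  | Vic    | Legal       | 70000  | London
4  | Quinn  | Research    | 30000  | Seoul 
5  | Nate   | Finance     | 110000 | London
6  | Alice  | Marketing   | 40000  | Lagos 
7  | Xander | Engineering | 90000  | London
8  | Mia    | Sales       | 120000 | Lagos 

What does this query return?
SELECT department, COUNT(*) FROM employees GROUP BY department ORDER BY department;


Assigning each row to its department group:
  Karen -> Engineering
  Carol -> Sales
  Vic -> Legal
  Quinn -> Research
  Nate -> Finance
  Alice -> Marketing
  Xander -> Engineering
  Mia -> Sales


6 groups:
Engineering, 2
Finance, 1
Legal, 1
Marketing, 1
Research, 1
Sales, 2


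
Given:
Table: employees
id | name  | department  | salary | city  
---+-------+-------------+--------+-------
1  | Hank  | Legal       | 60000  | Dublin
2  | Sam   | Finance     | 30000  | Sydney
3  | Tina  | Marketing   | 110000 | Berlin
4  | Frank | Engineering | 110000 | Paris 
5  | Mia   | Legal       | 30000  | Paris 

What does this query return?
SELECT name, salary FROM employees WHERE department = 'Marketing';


Filtering: department = 'Marketing'
Matching rows: 1

1 rows:
Tina, 110000


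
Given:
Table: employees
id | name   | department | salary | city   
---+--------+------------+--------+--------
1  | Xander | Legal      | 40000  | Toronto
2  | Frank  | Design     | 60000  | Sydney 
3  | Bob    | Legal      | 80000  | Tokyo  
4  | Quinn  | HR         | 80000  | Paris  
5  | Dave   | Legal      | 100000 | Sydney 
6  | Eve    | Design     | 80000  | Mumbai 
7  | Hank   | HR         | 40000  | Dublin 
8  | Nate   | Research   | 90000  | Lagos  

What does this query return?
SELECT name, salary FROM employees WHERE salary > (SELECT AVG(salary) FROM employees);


Subquery: AVG(salary) = 71250.0
Filtering: salary > 71250.0
  Bob (80000) -> MATCH
  Quinn (80000) -> MATCH
  Dave (100000) -> MATCH
  Eve (80000) -> MATCH
  Nate (90000) -> MATCH


5 rows:
Bob, 80000
Quinn, 80000
Dave, 100000
Eve, 80000
Nate, 90000


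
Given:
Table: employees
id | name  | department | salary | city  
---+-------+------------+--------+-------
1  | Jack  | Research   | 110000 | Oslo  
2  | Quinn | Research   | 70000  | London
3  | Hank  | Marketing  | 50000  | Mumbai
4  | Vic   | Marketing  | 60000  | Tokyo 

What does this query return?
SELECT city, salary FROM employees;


Projecting columns: city, salary

4 rows:
Oslo, 110000
London, 70000
Mumbai, 50000
Tokyo, 60000


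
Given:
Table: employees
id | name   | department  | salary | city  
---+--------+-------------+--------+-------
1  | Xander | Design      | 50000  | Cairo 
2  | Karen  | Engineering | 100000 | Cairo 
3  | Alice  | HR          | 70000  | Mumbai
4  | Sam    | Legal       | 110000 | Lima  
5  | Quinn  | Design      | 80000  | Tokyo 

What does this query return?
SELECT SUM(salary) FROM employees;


SUM(salary) = 50000 + 100000 + 70000 + 110000 + 80000 = 410000

410000


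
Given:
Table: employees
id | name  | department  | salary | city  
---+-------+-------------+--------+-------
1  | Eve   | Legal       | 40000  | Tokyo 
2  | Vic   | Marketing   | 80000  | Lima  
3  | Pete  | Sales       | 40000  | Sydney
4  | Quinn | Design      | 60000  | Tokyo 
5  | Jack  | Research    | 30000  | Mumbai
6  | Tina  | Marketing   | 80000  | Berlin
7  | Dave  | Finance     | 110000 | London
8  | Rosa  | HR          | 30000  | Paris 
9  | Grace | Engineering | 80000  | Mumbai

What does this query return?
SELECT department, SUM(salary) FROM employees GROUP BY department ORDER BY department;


Summing salary within each department:
  Design: 60000 = 60000
  Engineering: 80000 = 80000
  Finance: 110000 = 110000
  HR: 30000 = 30000
  Legal: 40000 = 40000
  Marketing: 80000 + 80000 = 160000
  Research: 30000 = 30000
  Sales: 40000 = 40000


8 groups:
Design, 60000
Engineering, 80000
Finance, 110000
HR, 30000
Legal, 40000
Marketing, 160000
Research, 30000
Sales, 40000


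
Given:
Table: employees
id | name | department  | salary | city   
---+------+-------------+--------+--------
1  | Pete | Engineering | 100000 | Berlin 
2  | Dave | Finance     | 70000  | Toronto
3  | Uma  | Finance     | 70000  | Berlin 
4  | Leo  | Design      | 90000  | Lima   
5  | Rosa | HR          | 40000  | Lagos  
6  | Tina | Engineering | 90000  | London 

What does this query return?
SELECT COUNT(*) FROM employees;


COUNT(*) counts all rows

6


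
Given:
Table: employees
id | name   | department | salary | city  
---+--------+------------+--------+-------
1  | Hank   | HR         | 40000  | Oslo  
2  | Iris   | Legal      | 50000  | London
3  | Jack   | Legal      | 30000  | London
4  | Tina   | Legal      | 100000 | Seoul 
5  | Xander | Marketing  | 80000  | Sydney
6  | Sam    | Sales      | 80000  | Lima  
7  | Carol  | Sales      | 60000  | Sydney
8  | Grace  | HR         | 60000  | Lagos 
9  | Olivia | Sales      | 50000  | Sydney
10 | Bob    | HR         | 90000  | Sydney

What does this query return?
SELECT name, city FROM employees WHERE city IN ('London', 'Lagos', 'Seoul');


Filtering: city IN ('London', 'Lagos', 'Seoul')
Matching: 4 rows

4 rows:
Iris, London
Jack, London
Tina, Seoul
Grace, Lagos


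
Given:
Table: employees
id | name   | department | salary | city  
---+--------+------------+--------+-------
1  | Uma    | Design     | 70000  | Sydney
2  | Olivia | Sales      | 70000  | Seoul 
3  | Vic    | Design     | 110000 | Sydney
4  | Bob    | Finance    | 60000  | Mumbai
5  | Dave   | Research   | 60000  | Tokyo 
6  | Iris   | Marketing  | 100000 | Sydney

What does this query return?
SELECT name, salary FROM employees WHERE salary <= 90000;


Filtering: salary <= 90000
Matching: 4 rows

4 rows:
Uma, 70000
Olivia, 70000
Bob, 60000
Dave, 60000


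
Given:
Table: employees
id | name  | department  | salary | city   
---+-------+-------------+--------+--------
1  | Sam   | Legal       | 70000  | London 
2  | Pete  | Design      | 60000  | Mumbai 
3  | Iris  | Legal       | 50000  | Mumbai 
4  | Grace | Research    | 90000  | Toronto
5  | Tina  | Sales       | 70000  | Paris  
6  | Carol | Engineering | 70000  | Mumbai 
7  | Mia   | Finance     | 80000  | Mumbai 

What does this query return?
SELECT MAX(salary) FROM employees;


Salaries: 70000, 60000, 50000, 90000, 70000, 70000, 80000
MAX = 90000

90000


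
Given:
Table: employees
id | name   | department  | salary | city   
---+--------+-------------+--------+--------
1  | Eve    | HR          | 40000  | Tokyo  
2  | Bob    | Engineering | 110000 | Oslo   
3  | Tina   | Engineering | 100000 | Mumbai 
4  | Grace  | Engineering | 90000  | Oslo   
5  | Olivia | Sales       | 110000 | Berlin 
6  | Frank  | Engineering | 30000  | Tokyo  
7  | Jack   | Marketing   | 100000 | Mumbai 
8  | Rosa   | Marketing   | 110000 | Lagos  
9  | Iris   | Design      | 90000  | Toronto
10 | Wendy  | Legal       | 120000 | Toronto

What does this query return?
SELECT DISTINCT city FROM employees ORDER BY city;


All 'city' values (row order): Tokyo, Oslo, Mumbai, Oslo, Berlin, Tokyo, Mumbai, Lagos, Toronto, Toronto
Removing duplicates leaves 6 unique value(s).

6 values:
Berlin
Lagos
Mumbai
Oslo
Tokyo
Toronto


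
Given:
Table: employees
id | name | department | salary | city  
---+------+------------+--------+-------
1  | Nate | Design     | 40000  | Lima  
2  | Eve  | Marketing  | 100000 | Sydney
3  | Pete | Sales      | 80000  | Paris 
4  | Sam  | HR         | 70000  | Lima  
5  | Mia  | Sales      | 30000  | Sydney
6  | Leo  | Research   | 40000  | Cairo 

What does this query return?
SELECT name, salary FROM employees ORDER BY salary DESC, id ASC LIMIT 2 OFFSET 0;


Sort by salary DESC (id ASC tiebreak), then skip 0 and take 2
Rows 1 through 2

2 rows:
Eve, 100000
Pete, 80000


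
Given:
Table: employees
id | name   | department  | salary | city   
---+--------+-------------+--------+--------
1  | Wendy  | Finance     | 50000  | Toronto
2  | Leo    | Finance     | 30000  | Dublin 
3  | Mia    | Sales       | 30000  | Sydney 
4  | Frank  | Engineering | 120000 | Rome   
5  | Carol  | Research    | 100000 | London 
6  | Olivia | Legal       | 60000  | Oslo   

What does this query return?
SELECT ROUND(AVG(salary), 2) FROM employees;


SUM(salary) = 390000
COUNT = 6
ROUND(AVG, 2) = ROUND(390000 / 6, 2) = 65000.0

65000.0


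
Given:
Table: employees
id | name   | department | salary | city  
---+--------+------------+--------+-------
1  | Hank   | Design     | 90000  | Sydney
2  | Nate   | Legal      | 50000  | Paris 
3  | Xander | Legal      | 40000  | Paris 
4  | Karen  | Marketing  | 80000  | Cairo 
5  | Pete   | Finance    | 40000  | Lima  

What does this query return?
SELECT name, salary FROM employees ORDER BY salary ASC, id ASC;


Sorting by salary ASC, then id ASC for ties

5 rows:
Xander, 40000
Pete, 40000
Nate, 50000
Karen, 80000
Hank, 90000


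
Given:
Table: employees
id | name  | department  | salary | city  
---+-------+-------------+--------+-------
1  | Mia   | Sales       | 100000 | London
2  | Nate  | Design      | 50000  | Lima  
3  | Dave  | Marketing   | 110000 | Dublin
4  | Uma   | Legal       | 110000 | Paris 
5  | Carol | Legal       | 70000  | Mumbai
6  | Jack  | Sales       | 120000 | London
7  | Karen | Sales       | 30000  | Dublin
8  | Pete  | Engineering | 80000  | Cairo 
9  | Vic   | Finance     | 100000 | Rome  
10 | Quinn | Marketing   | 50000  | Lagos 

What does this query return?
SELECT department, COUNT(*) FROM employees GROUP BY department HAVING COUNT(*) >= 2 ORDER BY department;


Groups with count >= 2:
  Legal: 2 -> PASS
  Marketing: 2 -> PASS
  Sales: 3 -> PASS
  Design: 1 -> filtered out
  Engineering: 1 -> filtered out
  Finance: 1 -> filtered out


3 groups:
Legal, 2
Marketing, 2
Sales, 3


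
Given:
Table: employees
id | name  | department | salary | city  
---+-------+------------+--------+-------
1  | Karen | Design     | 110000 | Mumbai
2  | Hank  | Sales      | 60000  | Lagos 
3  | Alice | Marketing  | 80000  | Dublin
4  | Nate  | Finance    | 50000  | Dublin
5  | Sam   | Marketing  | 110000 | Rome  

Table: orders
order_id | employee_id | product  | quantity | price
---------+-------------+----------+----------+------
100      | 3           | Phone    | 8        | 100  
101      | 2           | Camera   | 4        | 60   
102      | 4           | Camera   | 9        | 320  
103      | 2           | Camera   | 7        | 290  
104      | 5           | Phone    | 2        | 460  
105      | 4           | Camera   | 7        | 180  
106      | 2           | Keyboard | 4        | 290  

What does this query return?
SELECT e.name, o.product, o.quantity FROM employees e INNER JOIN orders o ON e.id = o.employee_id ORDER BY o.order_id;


Joining employees.id = orders.employee_id:
  employee Alice (id=3) -> order Phone
  employee Hank (id=2) -> order Camera
  employee Nate (id=4) -> order Camera
  employee Hank (id=2) -> order Camera
  employee Sam (id=5) -> order Phone
  employee Nate (id=4) -> order Camera
  employee Hank (id=2) -> order Keyboard


7 rows:
Alice, Phone, 8
Hank, Camera, 4
Nate, Camera, 9
Hank, Camera, 7
Sam, Phone, 2
Nate, Camera, 7
Hank, Keyboard, 4


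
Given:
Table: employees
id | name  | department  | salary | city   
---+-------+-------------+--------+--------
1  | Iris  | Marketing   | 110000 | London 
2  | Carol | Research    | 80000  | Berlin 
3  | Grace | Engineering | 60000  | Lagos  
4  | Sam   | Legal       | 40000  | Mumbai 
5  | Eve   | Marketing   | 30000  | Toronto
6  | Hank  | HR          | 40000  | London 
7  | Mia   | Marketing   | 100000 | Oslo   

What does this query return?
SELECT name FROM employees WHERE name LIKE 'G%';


LIKE 'G%' matches names starting with 'G'
Matching: 1

1 rows:
Grace


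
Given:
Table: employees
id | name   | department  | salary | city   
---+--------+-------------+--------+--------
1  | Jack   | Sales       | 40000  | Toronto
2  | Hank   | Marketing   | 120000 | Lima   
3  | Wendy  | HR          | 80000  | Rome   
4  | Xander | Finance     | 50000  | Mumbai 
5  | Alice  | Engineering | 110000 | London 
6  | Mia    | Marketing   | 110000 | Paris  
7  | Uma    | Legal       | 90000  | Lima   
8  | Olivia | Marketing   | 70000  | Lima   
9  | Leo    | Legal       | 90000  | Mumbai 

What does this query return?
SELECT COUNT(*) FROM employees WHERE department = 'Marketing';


Counting rows where department = 'Marketing'
  Hank -> MATCH
  Mia -> MATCH
  Olivia -> MATCH


3


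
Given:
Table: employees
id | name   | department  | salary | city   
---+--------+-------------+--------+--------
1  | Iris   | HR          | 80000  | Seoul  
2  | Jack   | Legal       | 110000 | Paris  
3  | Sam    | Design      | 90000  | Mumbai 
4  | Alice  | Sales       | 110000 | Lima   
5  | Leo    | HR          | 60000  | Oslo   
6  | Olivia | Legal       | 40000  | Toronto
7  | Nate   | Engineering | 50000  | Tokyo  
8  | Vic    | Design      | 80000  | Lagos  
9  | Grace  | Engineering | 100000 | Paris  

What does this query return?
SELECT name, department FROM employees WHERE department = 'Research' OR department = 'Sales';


Filtering: department = 'Research' OR 'Sales'
Matching: 1 rows

1 rows:
Alice, Sales


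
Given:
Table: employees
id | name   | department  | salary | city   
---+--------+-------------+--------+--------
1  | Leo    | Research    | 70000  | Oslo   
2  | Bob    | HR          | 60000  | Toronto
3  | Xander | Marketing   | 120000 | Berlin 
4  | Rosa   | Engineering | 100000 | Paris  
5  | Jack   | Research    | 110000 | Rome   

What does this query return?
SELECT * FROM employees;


SELECT * returns all 5 rows with all columns

5 rows:
1, Leo, Research, 70000, Oslo
2, Bob, HR, 60000, Toronto
3, Xander, Marketing, 120000, Berlin
4, Rosa, Engineering, 100000, Paris
5, Jack, Research, 110000, Rome


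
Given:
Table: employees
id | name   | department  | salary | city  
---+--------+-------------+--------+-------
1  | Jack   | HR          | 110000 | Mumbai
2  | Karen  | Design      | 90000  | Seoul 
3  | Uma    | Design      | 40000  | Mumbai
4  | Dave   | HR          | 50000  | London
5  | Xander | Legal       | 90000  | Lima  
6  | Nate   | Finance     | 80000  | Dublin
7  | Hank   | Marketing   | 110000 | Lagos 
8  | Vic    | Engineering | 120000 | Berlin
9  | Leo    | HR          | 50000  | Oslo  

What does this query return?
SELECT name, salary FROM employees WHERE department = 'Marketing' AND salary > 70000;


Filtering: department = 'Marketing' AND salary > 70000
Matching: 1 rows

1 rows:
Hank, 110000


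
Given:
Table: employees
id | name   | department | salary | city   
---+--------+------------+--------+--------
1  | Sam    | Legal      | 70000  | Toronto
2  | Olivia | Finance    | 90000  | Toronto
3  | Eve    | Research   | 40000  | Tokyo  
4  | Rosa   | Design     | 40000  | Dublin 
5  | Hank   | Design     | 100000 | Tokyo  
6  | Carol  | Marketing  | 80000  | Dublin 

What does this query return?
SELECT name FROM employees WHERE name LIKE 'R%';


LIKE 'R%' matches names starting with 'R'
Matching: 1

1 rows:
Rosa


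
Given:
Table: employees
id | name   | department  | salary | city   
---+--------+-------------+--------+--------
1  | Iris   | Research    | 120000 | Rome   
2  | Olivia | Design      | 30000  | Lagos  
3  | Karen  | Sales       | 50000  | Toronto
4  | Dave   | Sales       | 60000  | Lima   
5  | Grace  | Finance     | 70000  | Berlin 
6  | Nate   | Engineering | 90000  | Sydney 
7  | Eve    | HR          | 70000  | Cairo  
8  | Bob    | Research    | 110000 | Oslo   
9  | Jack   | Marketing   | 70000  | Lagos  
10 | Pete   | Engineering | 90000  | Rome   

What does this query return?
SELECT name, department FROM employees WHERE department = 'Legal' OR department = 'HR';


Filtering: department = 'Legal' OR 'HR'
Matching: 1 rows

1 rows:
Eve, HR


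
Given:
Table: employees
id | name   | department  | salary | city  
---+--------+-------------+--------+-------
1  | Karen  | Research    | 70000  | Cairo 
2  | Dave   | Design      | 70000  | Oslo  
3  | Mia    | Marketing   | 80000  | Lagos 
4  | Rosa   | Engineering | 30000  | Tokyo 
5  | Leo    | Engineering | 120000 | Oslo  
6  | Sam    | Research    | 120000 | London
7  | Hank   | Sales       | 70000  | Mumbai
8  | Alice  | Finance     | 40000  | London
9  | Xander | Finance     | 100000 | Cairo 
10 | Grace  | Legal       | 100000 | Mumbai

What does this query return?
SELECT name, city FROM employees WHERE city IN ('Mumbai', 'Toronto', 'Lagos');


Filtering: city IN ('Mumbai', 'Toronto', 'Lagos')
Matching: 3 rows

3 rows:
Mia, Lagos
Hank, Mumbai
Grace, Mumbai


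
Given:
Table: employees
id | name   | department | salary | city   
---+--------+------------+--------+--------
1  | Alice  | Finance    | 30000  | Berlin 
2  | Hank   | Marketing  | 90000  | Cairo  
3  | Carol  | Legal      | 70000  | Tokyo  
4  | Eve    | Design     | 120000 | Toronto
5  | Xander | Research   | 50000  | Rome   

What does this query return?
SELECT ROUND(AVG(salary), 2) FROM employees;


SUM(salary) = 360000
COUNT = 5
ROUND(AVG, 2) = ROUND(360000 / 5, 2) = 72000.0

72000.0


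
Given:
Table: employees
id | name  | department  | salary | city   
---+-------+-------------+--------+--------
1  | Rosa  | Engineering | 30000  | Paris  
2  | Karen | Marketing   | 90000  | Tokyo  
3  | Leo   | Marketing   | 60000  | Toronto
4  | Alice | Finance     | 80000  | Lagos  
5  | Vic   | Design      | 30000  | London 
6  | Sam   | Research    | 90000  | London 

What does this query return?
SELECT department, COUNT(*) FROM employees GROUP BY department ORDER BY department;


Assigning each row to its department group:
  Rosa -> Engineering
  Karen -> Marketing
  Leo -> Marketing
  Alice -> Finance
  Vic -> Design
  Sam -> Research


5 groups:
Design, 1
Engineering, 1
Finance, 1
Marketing, 2
Research, 1


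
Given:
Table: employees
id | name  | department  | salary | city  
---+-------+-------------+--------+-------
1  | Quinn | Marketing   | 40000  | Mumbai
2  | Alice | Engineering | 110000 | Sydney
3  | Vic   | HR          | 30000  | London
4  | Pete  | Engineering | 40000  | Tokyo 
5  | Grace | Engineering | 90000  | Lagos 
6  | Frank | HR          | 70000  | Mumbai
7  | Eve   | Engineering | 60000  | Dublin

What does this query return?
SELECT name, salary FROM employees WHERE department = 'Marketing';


Filtering: department = 'Marketing'
Matching rows: 1

1 rows:
Quinn, 40000


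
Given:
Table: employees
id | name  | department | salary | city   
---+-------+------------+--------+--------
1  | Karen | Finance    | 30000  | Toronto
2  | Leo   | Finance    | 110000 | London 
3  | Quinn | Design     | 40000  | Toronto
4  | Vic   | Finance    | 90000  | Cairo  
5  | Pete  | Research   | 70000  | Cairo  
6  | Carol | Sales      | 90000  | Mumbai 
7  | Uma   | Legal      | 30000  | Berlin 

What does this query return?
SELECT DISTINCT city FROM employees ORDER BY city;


All 'city' values (row order): Toronto, London, Toronto, Cairo, Cairo, Mumbai, Berlin
Removing duplicates leaves 5 unique value(s).

5 values:
Berlin
Cairo
London
Mumbai
Toronto


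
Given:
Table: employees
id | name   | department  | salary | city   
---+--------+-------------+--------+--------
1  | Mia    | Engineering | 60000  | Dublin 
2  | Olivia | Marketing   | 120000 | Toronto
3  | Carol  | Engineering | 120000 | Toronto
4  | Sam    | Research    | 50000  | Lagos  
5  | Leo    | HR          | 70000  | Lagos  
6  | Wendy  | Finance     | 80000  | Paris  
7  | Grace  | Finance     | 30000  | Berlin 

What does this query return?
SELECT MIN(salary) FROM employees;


Salaries: 60000, 120000, 120000, 50000, 70000, 80000, 30000
MIN = 30000

30000


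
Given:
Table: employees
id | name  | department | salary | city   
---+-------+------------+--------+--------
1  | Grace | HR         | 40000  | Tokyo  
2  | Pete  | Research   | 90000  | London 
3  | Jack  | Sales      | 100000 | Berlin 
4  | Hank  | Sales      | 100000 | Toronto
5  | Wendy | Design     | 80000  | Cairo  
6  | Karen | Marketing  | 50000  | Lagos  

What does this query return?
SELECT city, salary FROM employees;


Projecting columns: city, salary

6 rows:
Tokyo, 40000
London, 90000
Berlin, 100000
Toronto, 100000
Cairo, 80000
Lagos, 50000


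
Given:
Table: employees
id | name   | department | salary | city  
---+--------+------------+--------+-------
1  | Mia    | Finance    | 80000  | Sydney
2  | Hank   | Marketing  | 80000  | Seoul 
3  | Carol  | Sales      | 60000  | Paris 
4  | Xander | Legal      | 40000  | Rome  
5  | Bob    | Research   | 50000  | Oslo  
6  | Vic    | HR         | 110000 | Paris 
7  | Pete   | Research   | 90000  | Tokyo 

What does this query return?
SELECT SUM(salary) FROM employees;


SUM(salary) = 80000 + 80000 + 60000 + 40000 + 50000 + 110000 + 90000 = 510000

510000


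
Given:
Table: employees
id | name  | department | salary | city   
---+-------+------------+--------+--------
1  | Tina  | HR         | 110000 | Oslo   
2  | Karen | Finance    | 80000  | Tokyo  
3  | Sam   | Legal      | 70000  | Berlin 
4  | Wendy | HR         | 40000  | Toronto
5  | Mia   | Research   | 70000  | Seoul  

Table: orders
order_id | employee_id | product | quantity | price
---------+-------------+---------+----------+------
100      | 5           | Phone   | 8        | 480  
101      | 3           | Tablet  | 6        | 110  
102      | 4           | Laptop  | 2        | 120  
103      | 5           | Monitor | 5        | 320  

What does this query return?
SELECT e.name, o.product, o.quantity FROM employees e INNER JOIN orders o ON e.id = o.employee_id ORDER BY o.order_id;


Joining employees.id = orders.employee_id:
  employee Mia (id=5) -> order Phone
  employee Sam (id=3) -> order Tablet
  employee Wendy (id=4) -> order Laptop
  employee Mia (id=5) -> order Monitor


4 rows:
Mia, Phone, 8
Sam, Tablet, 6
Wendy, Laptop, 2
Mia, Monitor, 5


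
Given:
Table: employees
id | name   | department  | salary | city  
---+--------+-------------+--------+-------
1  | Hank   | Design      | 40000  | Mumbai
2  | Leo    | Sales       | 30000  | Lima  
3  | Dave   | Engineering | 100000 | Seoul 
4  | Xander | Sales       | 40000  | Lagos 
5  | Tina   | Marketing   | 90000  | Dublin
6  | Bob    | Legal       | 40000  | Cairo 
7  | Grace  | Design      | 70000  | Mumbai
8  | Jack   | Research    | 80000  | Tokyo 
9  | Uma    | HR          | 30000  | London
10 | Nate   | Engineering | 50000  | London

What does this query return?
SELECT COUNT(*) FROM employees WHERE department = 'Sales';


Counting rows where department = 'Sales'
  Leo -> MATCH
  Xander -> MATCH


2


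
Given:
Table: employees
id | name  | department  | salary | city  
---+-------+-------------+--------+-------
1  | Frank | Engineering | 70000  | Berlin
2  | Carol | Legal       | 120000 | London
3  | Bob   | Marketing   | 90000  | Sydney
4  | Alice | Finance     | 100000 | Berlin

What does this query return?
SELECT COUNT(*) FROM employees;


COUNT(*) counts all rows

4


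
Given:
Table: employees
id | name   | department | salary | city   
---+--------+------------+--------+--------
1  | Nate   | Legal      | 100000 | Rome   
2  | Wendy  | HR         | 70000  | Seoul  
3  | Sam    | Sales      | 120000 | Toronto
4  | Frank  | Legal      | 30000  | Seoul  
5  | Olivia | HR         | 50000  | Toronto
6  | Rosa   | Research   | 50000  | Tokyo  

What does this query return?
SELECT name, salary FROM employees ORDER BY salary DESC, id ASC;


Sorting by salary DESC, then id ASC for ties

6 rows:
Sam, 120000
Nate, 100000
Wendy, 70000
Olivia, 50000
Rosa, 50000
Frank, 30000


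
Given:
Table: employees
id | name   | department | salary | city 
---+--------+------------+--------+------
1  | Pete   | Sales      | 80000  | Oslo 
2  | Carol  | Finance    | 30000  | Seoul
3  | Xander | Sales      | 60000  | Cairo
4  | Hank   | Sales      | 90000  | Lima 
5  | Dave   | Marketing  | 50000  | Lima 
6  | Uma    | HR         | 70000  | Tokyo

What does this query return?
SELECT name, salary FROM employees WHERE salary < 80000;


Filtering: salary < 80000
Matching: 4 rows

4 rows:
Carol, 30000
Xander, 60000
Dave, 50000
Uma, 70000


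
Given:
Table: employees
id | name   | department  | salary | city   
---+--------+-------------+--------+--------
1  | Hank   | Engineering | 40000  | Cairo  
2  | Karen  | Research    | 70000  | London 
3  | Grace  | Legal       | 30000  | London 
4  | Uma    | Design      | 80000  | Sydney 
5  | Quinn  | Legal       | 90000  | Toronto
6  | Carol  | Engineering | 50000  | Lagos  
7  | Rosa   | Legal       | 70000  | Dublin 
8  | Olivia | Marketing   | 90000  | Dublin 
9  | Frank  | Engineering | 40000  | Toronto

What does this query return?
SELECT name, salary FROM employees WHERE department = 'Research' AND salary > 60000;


Filtering: department = 'Research' AND salary > 60000
Matching: 1 rows

1 rows:
Karen, 70000
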